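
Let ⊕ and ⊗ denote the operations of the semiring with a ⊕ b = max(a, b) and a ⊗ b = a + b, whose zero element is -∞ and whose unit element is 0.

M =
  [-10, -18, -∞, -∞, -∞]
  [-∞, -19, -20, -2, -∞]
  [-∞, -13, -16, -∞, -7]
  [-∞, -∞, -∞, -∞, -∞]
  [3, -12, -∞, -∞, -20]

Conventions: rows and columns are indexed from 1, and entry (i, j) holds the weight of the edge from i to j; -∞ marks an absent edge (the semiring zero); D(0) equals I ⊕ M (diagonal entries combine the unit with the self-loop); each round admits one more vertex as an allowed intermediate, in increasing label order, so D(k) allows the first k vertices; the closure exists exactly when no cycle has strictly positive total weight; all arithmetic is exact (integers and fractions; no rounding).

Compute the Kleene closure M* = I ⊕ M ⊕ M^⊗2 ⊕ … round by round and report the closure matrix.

D(0):
  [0, -18, -∞, -∞, -∞]
  [-∞, 0, -20, -2, -∞]
  [-∞, -13, 0, -∞, -7]
  [-∞, -∞, -∞, 0, -∞]
  [3, -12, -∞, -∞, 0]
D(1):
  [0, -18, -∞, -∞, -∞]
  [-∞, 0, -20, -2, -∞]
  [-∞, -13, 0, -∞, -7]
  [-∞, -∞, -∞, 0, -∞]
  [3, -12, -∞, -∞, 0]
D(2):
  [0, -18, -38, -20, -∞]
  [-∞, 0, -20, -2, -∞]
  [-∞, -13, 0, -15, -7]
  [-∞, -∞, -∞, 0, -∞]
  [3, -12, -32, -14, 0]
D(3):
  [0, -18, -38, -20, -45]
  [-∞, 0, -20, -2, -27]
  [-∞, -13, 0, -15, -7]
  [-∞, -∞, -∞, 0, -∞]
  [3, -12, -32, -14, 0]
D(4):
  [0, -18, -38, -20, -45]
  [-∞, 0, -20, -2, -27]
  [-∞, -13, 0, -15, -7]
  [-∞, -∞, -∞, 0, -∞]
  [3, -12, -32, -14, 0]
D(5):
  [0, -18, -38, -20, -45]
  [-24, 0, -20, -2, -27]
  [-4, -13, 0, -15, -7]
  [-∞, -∞, -∞, 0, -∞]
  [3, -12, -32, -14, 0]
Answer: M* = [[0, -18, -38, -20, -45], [-24, 0, -20, -2, -27], [-4, -13, 0, -15, -7], [-∞, -∞, -∞, 0, -∞], [3, -12, -32, -14, 0]]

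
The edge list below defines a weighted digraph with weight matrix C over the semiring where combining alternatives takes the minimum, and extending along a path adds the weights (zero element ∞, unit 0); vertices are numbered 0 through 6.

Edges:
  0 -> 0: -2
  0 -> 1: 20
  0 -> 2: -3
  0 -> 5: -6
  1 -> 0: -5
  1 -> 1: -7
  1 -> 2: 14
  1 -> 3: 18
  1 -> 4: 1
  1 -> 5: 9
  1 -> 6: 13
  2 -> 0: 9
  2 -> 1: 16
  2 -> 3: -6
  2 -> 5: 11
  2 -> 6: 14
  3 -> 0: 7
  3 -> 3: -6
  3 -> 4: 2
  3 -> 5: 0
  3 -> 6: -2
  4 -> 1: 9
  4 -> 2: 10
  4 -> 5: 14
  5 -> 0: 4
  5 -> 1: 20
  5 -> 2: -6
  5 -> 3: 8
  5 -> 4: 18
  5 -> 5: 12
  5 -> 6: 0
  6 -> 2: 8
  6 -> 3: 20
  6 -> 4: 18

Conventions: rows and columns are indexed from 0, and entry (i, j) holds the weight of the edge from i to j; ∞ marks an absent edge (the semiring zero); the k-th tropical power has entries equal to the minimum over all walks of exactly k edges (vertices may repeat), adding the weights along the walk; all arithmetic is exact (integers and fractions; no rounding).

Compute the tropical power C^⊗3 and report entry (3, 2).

C^⊗2:
  [-4, 13, -12, -9, 12, -8, -6]
  [-12, -14, -8, 8, -6, -11, 6]
  [1, 9, 5, -12, -4, -6, -8]
  [1, 11, -6, -12, -4, -6, -8]
  [4, 2, 8, 4, 10, 18, 14]
  [2, 10, 1, -12, 10, -2, 6]
  [17, 24, 28, 2, 22, 19, 18]
C^⊗3:
  [-6, 4, -14, -18, -7, -10, -11]
  [-19, -21, -17, -14, -13, -18, -11]
  [-5, 2, -12, -18, -10, -12, -14]
  [-5, 4, -12, -18, -10, -12, -14]
  [-3, -5, 1, -2, 3, -2, 2]
  [-5, 3, -8, -18, -10, -12, -14]
  [9, 17, 13, -4, 4, 2, 0]
Key observation: the optimum is the walk 3->3->5->2, with weight (-6) + 0 + (-6) = -12.
Optimal value attained by: walk 3->3->5->2.
Answer: (C^⊗3)[3][2] = -12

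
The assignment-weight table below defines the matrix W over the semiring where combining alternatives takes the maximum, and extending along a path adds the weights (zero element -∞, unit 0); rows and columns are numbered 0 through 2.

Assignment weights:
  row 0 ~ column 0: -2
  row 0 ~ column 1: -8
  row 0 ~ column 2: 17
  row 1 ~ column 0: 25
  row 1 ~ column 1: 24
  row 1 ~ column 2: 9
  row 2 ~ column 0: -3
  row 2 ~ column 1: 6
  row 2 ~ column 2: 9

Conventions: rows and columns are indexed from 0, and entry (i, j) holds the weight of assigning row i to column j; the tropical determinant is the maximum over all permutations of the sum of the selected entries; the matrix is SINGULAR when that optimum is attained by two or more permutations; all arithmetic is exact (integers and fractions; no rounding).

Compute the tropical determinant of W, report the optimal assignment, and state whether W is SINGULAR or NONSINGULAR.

σ = (0, 1, 2): (-2) + 24 + 9 = 31
σ = (0, 2, 1): (-2) + 9 + 6 = 13
σ = (1, 0, 2): (-8) + 25 + 9 = 26
σ = (1, 2, 0): (-8) + 9 + (-3) = -2
σ = (2, 0, 1): 17 + 25 + 6 = 48
σ = (2, 1, 0): 17 + 24 + (-3) = 38
Optimal value attained by: σ = (2, 0, 1).
Answer: det⊕(W) = 48; verdict: NONSINGULAR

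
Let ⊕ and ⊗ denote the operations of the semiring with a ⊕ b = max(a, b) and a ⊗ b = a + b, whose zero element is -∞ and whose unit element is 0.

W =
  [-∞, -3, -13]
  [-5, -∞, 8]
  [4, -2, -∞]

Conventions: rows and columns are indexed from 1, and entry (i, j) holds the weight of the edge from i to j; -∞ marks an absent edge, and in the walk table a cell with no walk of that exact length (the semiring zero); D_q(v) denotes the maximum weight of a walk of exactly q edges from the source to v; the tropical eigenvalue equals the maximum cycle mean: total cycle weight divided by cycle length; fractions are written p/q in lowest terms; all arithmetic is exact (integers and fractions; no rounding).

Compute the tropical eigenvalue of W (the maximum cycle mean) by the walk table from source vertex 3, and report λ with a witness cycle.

q=0: [-∞, -∞, 0]
q=1: [4, -2, -∞]
q=2: [-7, 1, 6]
q=3: [10, 4, 9]
Optimal cycle mean attained by: cycle 1->2->3->1, total (-3) + 8 + 4, length 3.
Answer: λ = 3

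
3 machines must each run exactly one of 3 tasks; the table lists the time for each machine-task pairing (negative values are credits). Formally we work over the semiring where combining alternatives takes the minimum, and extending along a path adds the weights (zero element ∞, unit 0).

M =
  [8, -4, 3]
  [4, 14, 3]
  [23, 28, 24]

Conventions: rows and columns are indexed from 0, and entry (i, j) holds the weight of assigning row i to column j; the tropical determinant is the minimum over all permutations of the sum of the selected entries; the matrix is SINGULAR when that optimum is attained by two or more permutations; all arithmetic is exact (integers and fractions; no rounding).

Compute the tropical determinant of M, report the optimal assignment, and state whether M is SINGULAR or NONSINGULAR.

σ = (0, 1, 2): 8 + 14 + 24 = 46
σ = (0, 2, 1): 8 + 3 + 28 = 39
σ = (1, 0, 2): (-4) + 4 + 24 = 24
σ = (1, 2, 0): (-4) + 3 + 23 = 22
σ = (2, 0, 1): 3 + 4 + 28 = 35
σ = (2, 1, 0): 3 + 14 + 23 = 40
Optimal value attained by: σ = (1, 2, 0).
Answer: det⊕(M) = 22; verdict: NONSINGULAR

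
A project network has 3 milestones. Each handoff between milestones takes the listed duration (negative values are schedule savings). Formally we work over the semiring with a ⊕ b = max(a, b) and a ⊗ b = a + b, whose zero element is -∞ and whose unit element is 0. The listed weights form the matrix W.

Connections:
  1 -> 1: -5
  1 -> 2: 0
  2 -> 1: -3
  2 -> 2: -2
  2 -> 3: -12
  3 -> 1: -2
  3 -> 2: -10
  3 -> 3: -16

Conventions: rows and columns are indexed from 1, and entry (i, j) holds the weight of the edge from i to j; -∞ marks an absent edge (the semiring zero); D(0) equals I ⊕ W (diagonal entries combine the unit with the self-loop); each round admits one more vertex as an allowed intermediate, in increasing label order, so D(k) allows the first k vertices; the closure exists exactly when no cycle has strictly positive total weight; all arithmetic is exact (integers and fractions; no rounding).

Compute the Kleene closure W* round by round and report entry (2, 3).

D(0):
  [0, 0, -∞]
  [-3, 0, -12]
  [-2, -10, 0]
D(1):
  [0, 0, -∞]
  [-3, 0, -12]
  [-2, -2, 0]
D(2):
  [0, 0, -12]
  [-3, 0, -12]
  [-2, -2, 0]
D(3):
  [0, 0, -12]
  [-3, 0, -12]
  [-2, -2, 0]
Answer: W*[2][3] = -12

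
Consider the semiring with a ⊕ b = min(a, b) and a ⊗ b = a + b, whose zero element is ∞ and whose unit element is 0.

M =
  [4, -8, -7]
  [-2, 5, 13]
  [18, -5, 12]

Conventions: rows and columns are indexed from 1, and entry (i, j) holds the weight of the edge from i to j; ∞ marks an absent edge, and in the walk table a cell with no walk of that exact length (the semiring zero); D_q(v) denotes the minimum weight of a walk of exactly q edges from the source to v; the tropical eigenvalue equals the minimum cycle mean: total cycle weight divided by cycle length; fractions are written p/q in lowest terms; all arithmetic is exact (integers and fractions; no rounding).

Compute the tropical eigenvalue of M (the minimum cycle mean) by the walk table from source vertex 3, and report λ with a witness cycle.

q=0: [∞, ∞, 0]
q=1: [18, -5, 12]
q=2: [-7, 0, 8]
q=3: [-3, -15, -14]
Optimal cycle mean attained by: cycle 1->2->1, total (-8) + (-2), length 2.
Answer: λ = -5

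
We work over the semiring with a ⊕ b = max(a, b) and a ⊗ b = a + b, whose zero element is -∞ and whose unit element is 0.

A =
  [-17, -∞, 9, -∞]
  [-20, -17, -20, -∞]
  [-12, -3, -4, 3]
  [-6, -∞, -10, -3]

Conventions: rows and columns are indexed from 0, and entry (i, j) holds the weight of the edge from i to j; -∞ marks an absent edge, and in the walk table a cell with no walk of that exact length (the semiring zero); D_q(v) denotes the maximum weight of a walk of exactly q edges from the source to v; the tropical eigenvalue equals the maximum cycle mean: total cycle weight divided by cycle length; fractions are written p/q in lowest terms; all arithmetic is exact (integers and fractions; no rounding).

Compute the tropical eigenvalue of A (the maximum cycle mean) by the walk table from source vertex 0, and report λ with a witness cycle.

q=0: [0, -∞, -∞, -∞]
q=1: [-17, -∞, 9, -∞]
q=2: [-3, 6, 5, 12]
q=3: [6, 2, 6, 9]
q=4: [3, 3, 15, 9]
Optimal cycle mean attained by: cycle 0->2->3->0, total 9 + 3 + (-6), length 3.
Answer: λ = 2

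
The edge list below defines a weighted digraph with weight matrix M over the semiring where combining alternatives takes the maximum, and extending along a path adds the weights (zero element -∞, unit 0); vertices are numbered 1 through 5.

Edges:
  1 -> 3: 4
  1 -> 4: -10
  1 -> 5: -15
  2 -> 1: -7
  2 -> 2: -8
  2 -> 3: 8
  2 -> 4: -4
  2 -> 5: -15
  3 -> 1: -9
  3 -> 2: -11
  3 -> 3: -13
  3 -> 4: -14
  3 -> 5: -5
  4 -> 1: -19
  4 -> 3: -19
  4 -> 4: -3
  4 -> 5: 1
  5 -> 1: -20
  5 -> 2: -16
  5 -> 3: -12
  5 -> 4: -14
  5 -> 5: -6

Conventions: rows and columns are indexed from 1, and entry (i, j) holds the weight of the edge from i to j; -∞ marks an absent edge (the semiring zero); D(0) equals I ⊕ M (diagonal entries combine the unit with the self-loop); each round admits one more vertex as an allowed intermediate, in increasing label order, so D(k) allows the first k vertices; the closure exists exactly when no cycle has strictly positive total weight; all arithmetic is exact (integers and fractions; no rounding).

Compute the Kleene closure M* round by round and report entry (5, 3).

D(0):
  [0, -∞, 4, -10, -15]
  [-7, 0, 8, -4, -15]
  [-9, -11, 0, -14, -5]
  [-19, -∞, -19, 0, 1]
  [-20, -16, -12, -14, 0]
D(1):
  [0, -∞, 4, -10, -15]
  [-7, 0, 8, -4, -15]
  [-9, -11, 0, -14, -5]
  [-19, -∞, -15, 0, 1]
  [-20, -16, -12, -14, 0]
D(2):
  [0, -∞, 4, -10, -15]
  [-7, 0, 8, -4, -15]
  [-9, -11, 0, -14, -5]
  [-19, -∞, -15, 0, 1]
  [-20, -16, -8, -14, 0]
D(3):
  [0, -7, 4, -10, -1]
  [-1, 0, 8, -4, 3]
  [-9, -11, 0, -14, -5]
  [-19, -26, -15, 0, 1]
  [-17, -16, -8, -14, 0]
D(4):
  [0, -7, 4, -10, -1]
  [-1, 0, 8, -4, 3]
  [-9, -11, 0, -14, -5]
  [-19, -26, -15, 0, 1]
  [-17, -16, -8, -14, 0]
D(5):
  [0, -7, 4, -10, -1]
  [-1, 0, 8, -4, 3]
  [-9, -11, 0, -14, -5]
  [-16, -15, -7, 0, 1]
  [-17, -16, -8, -14, 0]
Answer: M*[5][3] = -8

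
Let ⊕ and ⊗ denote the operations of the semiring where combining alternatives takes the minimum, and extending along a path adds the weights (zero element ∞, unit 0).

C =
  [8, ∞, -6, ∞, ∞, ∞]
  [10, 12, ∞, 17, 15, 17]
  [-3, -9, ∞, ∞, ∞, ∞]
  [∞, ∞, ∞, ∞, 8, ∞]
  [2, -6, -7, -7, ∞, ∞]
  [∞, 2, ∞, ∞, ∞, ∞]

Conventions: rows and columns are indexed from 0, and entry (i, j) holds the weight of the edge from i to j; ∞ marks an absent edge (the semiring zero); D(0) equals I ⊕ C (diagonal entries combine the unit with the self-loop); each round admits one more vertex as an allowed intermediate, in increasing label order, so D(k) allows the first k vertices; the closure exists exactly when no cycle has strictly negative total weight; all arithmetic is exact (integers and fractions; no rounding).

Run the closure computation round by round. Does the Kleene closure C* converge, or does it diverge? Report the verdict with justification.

D(0):
  [0, ∞, -6, ∞, ∞, ∞]
  [10, 0, ∞, 17, 15, 17]
  [-3, -9, 0, ∞, ∞, ∞]
  [∞, ∞, ∞, 0, 8, ∞]
  [2, -6, -7, -7, 0, ∞]
  [∞, 2, ∞, ∞, ∞, 0]
Detection: at round 1, diagonal entry (2, 2) turns strictly negative.
Key observation: the cycle 2->0->2 has total weight (-3) + (-6), which is strictly negative.
Answer: DIVERGES — negative cycle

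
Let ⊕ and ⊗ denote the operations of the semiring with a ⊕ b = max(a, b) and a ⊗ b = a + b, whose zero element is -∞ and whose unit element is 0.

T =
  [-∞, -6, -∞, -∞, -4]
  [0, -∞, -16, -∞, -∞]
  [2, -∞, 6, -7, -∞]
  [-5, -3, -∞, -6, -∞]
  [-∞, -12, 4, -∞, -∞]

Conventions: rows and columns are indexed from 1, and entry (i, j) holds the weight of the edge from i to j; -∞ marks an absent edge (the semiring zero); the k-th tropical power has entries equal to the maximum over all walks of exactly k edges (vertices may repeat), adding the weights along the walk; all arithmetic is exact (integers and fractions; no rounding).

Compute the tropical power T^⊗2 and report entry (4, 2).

T^⊗2:
  [-6, -16, 0, -∞, -∞]
  [-14, -6, -10, -23, -4]
  [8, -4, 12, -1, -2]
  [-3, -9, -19, -12, -9]
  [6, -∞, 10, -3, -∞]
Key observation: the optimum is the walk 4->4->2, with weight (-6) + (-3) = -9.
Optimal value attained by: walk 4->4->2.
Answer: (T^⊗2)[4][2] = -9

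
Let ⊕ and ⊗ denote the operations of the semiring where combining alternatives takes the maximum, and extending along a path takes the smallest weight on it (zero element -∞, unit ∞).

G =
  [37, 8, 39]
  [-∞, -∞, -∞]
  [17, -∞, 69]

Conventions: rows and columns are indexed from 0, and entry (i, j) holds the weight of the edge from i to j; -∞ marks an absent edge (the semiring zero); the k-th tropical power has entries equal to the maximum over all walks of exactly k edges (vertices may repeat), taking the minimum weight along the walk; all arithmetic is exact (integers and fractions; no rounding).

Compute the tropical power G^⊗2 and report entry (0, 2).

G^⊗2:
  [37, 8, 39]
  [-∞, -∞, -∞]
  [17, 8, 69]
Key observation: the optimum is the walk 0->2->2, with weight 39 min 69 = 39.
Optimal value attained by: walk 0->2->2.
Answer: (G^⊗2)[0][2] = 39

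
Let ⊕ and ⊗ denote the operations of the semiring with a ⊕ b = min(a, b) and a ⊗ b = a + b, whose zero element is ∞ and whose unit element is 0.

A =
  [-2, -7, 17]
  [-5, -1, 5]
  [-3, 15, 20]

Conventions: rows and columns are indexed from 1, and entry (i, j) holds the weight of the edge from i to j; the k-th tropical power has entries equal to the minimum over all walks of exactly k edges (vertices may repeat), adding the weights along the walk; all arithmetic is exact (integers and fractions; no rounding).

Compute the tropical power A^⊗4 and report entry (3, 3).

A^⊗2:
  [-12, -9, -2]
  [-7, -12, 4]
  [-5, -10, 14]
A^⊗3:
  [-14, -19, -4]
  [-17, -14, -7]
  [-15, -12, -5]
A^⊗4:
  [-24, -21, -14]
  [-19, -24, -9]
  [-17, -22, -7]
Key observation: the optimum is the walk 3->1->1->2->3, with weight (-3) + (-2) + (-7) + 5 = -7.
Optimal value attained by: walk 3->1->1->2->3.
Answer: (A^⊗4)[3][3] = -7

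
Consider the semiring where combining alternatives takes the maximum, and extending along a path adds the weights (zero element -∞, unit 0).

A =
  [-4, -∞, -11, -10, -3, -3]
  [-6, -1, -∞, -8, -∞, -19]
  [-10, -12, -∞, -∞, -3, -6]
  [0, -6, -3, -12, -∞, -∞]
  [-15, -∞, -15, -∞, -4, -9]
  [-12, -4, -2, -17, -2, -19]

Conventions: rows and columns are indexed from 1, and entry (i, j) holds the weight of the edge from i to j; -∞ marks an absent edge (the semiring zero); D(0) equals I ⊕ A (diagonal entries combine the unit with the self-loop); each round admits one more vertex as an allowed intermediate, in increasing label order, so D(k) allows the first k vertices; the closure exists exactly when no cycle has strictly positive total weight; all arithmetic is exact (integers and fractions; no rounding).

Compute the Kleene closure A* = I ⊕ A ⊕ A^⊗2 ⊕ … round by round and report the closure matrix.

D(0):
  [0, -∞, -11, -10, -3, -3]
  [-6, 0, -∞, -8, -∞, -19]
  [-10, -12, 0, -∞, -3, -6]
  [0, -6, -3, 0, -∞, -∞]
  [-15, -∞, -15, -∞, 0, -9]
  [-12, -4, -2, -17, -2, 0]
D(1):
  [0, -∞, -11, -10, -3, -3]
  [-6, 0, -17, -8, -9, -9]
  [-10, -12, 0, -20, -3, -6]
  [0, -6, -3, 0, -3, -3]
  [-15, -∞, -15, -25, 0, -9]
  [-12, -4, -2, -17, -2, 0]
D(2):
  [0, -∞, -11, -10, -3, -3]
  [-6, 0, -17, -8, -9, -9]
  [-10, -12, 0, -20, -3, -6]
  [0, -6, -3, 0, -3, -3]
  [-15, -∞, -15, -25, 0, -9]
  [-10, -4, -2, -12, -2, 0]
D(3):
  [0, -23, -11, -10, -3, -3]
  [-6, 0, -17, -8, -9, -9]
  [-10, -12, 0, -20, -3, -6]
  [0, -6, -3, 0, -3, -3]
  [-15, -27, -15, -25, 0, -9]
  [-10, -4, -2, -12, -2, 0]
D(4):
  [0, -16, -11, -10, -3, -3]
  [-6, 0, -11, -8, -9, -9]
  [-10, -12, 0, -20, -3, -6]
  [0, -6, -3, 0, -3, -3]
  [-15, -27, -15, -25, 0, -9]
  [-10, -4, -2, -12, -2, 0]
D(5):
  [0, -16, -11, -10, -3, -3]
  [-6, 0, -11, -8, -9, -9]
  [-10, -12, 0, -20, -3, -6]
  [0, -6, -3, 0, -3, -3]
  [-15, -27, -15, -25, 0, -9]
  [-10, -4, -2, -12, -2, 0]
D(6):
  [0, -7, -5, -10, -3, -3]
  [-6, 0, -11, -8, -9, -9]
  [-10, -10, 0, -18, -3, -6]
  [0, -6, -3, 0, -3, -3]
  [-15, -13, -11, -21, 0, -9]
  [-10, -4, -2, -12, -2, 0]
Answer: A* = [[0, -7, -5, -10, -3, -3], [-6, 0, -11, -8, -9, -9], [-10, -10, 0, -18, -3, -6], [0, -6, -3, 0, -3, -3], [-15, -13, -11, -21, 0, -9], [-10, -4, -2, -12, -2, 0]]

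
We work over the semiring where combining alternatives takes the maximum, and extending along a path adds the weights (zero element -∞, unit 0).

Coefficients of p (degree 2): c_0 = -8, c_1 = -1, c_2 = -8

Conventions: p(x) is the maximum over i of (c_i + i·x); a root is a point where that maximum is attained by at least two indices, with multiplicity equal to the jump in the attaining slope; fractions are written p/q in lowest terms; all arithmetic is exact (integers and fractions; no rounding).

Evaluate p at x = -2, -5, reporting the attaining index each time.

p(-2) = max(-8+0·(-2)=-8, -1+1·(-2)=-3, -8+2·(-2)=-12) = -3 (attained by i=1)
p(-5) = max(-8+0·(-5)=-8, -1+1·(-5)=-6, -8+2·(-5)=-18) = -6 (attained by i=1)
Answer: p(-2) = -3; p(-5) = -6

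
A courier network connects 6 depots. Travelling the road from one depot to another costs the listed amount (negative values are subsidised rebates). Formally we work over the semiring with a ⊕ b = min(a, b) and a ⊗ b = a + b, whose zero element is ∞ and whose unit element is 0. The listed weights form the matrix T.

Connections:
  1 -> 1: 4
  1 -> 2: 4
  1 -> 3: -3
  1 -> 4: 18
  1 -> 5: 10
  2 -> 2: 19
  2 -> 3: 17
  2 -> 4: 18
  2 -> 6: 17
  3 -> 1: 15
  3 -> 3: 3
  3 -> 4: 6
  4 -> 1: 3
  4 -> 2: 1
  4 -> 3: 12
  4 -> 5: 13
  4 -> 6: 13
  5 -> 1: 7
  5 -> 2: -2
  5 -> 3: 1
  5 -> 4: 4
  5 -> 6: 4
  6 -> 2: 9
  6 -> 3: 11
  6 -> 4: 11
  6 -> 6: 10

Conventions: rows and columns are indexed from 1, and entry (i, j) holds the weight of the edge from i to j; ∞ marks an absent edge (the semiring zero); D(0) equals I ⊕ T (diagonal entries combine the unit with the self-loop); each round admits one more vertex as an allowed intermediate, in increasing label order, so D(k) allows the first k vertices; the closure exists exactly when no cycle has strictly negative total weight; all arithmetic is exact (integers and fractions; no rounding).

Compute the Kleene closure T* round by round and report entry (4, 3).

D(0):
  [0, 4, -3, 18, 10, ∞]
  [∞, 0, 17, 18, ∞, 17]
  [15, ∞, 0, 6, ∞, ∞]
  [3, 1, 12, 0, 13, 13]
  [7, -2, 1, 4, 0, 4]
  [∞, 9, 11, 11, ∞, 0]
D(1):
  [0, 4, -3, 18, 10, ∞]
  [∞, 0, 17, 18, ∞, 17]
  [15, 19, 0, 6, 25, ∞]
  [3, 1, 0, 0, 13, 13]
  [7, -2, 1, 4, 0, 4]
  [∞, 9, 11, 11, ∞, 0]
D(2):
  [0, 4, -3, 18, 10, 21]
  [∞, 0, 17, 18, ∞, 17]
  [15, 19, 0, 6, 25, 36]
  [3, 1, 0, 0, 13, 13]
  [7, -2, 1, 4, 0, 4]
  [∞, 9, 11, 11, ∞, 0]
D(3):
  [0, 4, -3, 3, 10, 21]
  [32, 0, 17, 18, 42, 17]
  [15, 19, 0, 6, 25, 36]
  [3, 1, 0, 0, 13, 13]
  [7, -2, 1, 4, 0, 4]
  [26, 9, 11, 11, 36, 0]
D(4):
  [0, 4, -3, 3, 10, 16]
  [21, 0, 17, 18, 31, 17]
  [9, 7, 0, 6, 19, 19]
  [3, 1, 0, 0, 13, 13]
  [7, -2, 1, 4, 0, 4]
  [14, 9, 11, 11, 24, 0]
D(5):
  [0, 4, -3, 3, 10, 14]
  [21, 0, 17, 18, 31, 17]
  [9, 7, 0, 6, 19, 19]
  [3, 1, 0, 0, 13, 13]
  [7, -2, 1, 4, 0, 4]
  [14, 9, 11, 11, 24, 0]
D(6):
  [0, 4, -3, 3, 10, 14]
  [21, 0, 17, 18, 31, 17]
  [9, 7, 0, 6, 19, 19]
  [3, 1, 0, 0, 13, 13]
  [7, -2, 1, 4, 0, 4]
  [14, 9, 11, 11, 24, 0]
Answer: T*[4][3] = 0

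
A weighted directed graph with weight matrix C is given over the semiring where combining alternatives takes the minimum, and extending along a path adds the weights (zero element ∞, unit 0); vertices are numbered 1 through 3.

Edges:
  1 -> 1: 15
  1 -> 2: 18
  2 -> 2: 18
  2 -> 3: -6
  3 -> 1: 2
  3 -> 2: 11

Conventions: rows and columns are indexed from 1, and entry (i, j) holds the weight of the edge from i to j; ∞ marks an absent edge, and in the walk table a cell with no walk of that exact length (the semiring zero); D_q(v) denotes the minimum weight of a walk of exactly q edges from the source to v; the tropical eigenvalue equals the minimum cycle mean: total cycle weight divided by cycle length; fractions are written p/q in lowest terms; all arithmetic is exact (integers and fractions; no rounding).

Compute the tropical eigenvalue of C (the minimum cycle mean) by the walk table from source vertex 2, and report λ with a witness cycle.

q=0: [∞, 0, ∞]
q=1: [∞, 18, -6]
q=2: [-4, 5, 12]
q=3: [11, 14, -1]
Optimal cycle mean attained by: cycle 2->3->2, total (-6) + 11, length 2.
Answer: λ = 5/2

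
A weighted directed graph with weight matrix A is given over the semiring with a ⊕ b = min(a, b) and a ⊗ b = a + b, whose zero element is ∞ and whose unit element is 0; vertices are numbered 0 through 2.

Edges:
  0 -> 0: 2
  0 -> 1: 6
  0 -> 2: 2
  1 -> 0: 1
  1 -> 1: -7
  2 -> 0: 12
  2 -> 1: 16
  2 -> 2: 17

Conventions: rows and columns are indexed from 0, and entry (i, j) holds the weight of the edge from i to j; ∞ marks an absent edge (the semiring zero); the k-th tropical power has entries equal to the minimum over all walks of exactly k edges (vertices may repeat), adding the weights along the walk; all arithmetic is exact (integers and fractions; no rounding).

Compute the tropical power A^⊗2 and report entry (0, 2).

A^⊗2:
  [4, -1, 4]
  [-6, -14, 3]
  [14, 9, 14]
Key observation: the optimum is the walk 0->0->2, with weight 2 + 2 = 4.
Optimal value attained by: walk 0->0->2.
Answer: (A^⊗2)[0][2] = 4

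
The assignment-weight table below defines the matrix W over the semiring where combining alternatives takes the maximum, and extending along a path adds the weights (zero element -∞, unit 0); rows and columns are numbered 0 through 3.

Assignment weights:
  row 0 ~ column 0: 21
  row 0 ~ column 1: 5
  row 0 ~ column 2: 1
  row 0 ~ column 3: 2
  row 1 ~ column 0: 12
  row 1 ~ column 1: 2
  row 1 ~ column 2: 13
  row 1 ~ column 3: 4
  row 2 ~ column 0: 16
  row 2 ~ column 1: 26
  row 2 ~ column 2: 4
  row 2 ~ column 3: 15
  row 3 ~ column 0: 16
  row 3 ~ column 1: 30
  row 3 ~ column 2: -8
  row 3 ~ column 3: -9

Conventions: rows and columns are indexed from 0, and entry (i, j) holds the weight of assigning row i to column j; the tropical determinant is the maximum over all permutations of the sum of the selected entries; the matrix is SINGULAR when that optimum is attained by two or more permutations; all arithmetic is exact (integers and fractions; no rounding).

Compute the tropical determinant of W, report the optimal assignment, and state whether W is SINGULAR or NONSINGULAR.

σ = (0, 1, 2, 3): 21 + 2 + 4 + (-9) = 18
σ = (0, 1, 3, 2): 21 + 2 + 15 + (-8) = 30
σ = (0, 2, 1, 3): 21 + 13 + 26 + (-9) = 51
σ = (0, 2, 3, 1): 21 + 13 + 15 + 30 = 79
σ = (0, 3, 1, 2): 21 + 4 + 26 + (-8) = 43
σ = (0, 3, 2, 1): 21 + 4 + 4 + 30 = 59
σ = (1, 0, 2, 3): 5 + 12 + 4 + (-9) = 12
σ = (1, 0, 3, 2): 5 + 12 + 15 + (-8) = 24
σ = (1, 2, 0, 3): 5 + 13 + 16 + (-9) = 25
σ = (1, 2, 3, 0): 5 + 13 + 15 + 16 = 49
σ = (1, 3, 0, 2): 5 + 4 + 16 + (-8) = 17
σ = (1, 3, 2, 0): 5 + 4 + 4 + 16 = 29
σ = (2, 0, 1, 3): 1 + 12 + 26 + (-9) = 30
σ = (2, 0, 3, 1): 1 + 12 + 15 + 30 = 58
σ = (2, 1, 0, 3): 1 + 2 + 16 + (-9) = 10
σ = (2, 1, 3, 0): 1 + 2 + 15 + 16 = 34
σ = (2, 3, 0, 1): 1 + 4 + 16 + 30 = 51
σ = (2, 3, 1, 0): 1 + 4 + 26 + 16 = 47
σ = (3, 0, 1, 2): 2 + 12 + 26 + (-8) = 32
σ = (3, 0, 2, 1): 2 + 12 + 4 + 30 = 48
σ = (3, 1, 0, 2): 2 + 2 + 16 + (-8) = 12
σ = (3, 1, 2, 0): 2 + 2 + 4 + 16 = 24
σ = (3, 2, 0, 1): 2 + 13 + 16 + 30 = 61
σ = (3, 2, 1, 0): 2 + 13 + 26 + 16 = 57
Optimal value attained by: σ = (0, 2, 3, 1).
Answer: det⊕(W) = 79; verdict: NONSINGULAR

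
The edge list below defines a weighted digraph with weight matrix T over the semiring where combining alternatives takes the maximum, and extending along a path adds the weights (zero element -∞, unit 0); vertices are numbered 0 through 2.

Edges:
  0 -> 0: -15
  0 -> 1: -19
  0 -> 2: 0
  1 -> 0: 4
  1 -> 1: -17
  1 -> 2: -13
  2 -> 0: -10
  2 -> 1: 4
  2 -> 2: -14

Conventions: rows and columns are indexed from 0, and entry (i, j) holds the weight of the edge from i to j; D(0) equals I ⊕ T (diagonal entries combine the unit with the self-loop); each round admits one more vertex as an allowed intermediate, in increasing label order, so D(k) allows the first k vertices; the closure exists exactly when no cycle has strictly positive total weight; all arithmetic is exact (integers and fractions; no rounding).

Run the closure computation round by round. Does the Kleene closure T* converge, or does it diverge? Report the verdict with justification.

D(0):
  [0, -19, 0]
  [4, 0, -13]
  [-10, 4, 0]
D(1):
  [0, -19, 0]
  [4, 0, 4]
  [-10, 4, 0]
Detection: at round 2, diagonal entry (2, 2) turns strictly positive.
Key observation: the cycle 2->1->0->2 has total weight 4 + 4 + 0, which is strictly positive.
Answer: DIVERGES — positive cycle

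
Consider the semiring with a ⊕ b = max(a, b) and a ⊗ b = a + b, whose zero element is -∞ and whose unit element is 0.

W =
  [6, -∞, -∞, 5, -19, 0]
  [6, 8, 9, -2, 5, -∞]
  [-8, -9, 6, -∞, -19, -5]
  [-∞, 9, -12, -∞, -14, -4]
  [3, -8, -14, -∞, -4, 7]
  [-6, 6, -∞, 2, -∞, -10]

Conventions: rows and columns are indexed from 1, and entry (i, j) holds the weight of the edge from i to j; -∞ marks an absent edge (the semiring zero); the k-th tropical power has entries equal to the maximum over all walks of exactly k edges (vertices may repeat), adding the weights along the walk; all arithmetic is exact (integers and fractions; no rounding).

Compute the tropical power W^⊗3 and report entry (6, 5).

W^⊗2:
  [12, 14, -7, 11, -9, 6]
  [14, 16, 17, 11, 13, 12]
  [-2, 1, 12, -3, -4, 1]
  [15, 17, 18, 7, 14, -7]
  [9, 13, 1, 9, -3, 3]
  [12, 14, 15, 4, 11, -2]
W^⊗3:
  [20, 22, 23, 17, 19, 12]
  [22, 24, 25, 19, 21, 20]
  [7, 9, 18, 3, 6, 7]
  [23, 25, 26, 20, 22, 21]
  [19, 21, 22, 14, 18, 9]
  [20, 22, 23, 17, 19, 18]
Key observation: the optimum is the walk 6->2->2->5, with weight 6 + 8 + 5 = 19.
Optimal value attained by: walk 6->2->2->5.
Answer: (W^⊗3)[6][5] = 19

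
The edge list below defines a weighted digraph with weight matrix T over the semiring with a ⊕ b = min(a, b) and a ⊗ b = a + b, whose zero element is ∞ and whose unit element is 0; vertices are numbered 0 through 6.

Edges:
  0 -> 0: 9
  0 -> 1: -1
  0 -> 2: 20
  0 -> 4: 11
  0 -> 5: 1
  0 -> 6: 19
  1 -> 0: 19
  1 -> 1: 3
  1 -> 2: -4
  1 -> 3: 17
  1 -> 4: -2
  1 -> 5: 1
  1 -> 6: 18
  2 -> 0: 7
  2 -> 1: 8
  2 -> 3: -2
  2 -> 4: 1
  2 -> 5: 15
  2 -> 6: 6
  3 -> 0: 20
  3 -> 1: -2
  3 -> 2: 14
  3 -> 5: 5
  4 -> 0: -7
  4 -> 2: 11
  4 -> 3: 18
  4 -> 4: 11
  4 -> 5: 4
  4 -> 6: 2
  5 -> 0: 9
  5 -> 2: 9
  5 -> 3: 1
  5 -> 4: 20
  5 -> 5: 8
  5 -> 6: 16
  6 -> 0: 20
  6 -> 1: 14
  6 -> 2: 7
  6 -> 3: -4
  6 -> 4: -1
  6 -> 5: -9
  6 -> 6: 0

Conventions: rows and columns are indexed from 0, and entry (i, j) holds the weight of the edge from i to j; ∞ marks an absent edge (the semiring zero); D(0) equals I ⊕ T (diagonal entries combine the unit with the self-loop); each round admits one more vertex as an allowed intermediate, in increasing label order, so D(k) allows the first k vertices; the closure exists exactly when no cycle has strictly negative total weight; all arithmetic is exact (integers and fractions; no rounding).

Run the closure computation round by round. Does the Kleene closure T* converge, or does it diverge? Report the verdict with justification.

D(0):
  [0, -1, 20, ∞, 11, 1, 19]
  [19, 0, -4, 17, -2, 1, 18]
  [7, 8, 0, -2, 1, 15, 6]
  [20, -2, 14, 0, ∞, 5, ∞]
  [-7, ∞, 11, 18, 0, 4, 2]
  [9, ∞, 9, 1, 20, 0, 16]
  [20, 14, 7, -4, -1, -9, 0]
D(1):
  [0, -1, 20, ∞, 11, 1, 19]
  [19, 0, -4, 17, -2, 1, 18]
  [7, 6, 0, -2, 1, 8, 6]
  [20, -2, 14, 0, 31, 5, 39]
  [-7, -8, 11, 18, 0, -6, 2]
  [9, 8, 9, 1, 20, 0, 16]
  [20, 14, 7, -4, -1, -9, 0]
Detection: at round 2, diagonal entry (4, 4) turns strictly negative.
Key observation: the cycle 4->0->1->4 has total weight (-7) + (-1) + (-2), which is strictly negative.
Answer: DIVERGES — negative cycle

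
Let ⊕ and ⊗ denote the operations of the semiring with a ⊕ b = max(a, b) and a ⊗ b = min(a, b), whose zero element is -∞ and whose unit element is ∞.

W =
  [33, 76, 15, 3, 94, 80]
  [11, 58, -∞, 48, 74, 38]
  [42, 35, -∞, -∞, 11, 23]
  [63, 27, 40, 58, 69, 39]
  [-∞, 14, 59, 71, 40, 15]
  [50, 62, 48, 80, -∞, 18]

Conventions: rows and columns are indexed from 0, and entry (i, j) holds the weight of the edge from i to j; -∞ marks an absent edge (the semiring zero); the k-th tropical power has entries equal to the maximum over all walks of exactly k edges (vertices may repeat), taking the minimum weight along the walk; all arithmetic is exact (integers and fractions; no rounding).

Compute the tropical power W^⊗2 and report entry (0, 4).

W^⊗2:
  [50, 62, 59, 80, 74, 38]
  [48, 58, 59, 71, 58, 39]
  [33, 42, 23, 35, 42, 42]
  [58, 63, 59, 69, 63, 63]
  [63, 35, 40, 58, 69, 39]
  [63, 58, 40, 58, 69, 50]
Key observation: the optimum is the walk 0->1->4, with weight 76 min 74 = 74.
Optimal value attained by: walk 0->1->4.
Answer: (W^⊗2)[0][4] = 74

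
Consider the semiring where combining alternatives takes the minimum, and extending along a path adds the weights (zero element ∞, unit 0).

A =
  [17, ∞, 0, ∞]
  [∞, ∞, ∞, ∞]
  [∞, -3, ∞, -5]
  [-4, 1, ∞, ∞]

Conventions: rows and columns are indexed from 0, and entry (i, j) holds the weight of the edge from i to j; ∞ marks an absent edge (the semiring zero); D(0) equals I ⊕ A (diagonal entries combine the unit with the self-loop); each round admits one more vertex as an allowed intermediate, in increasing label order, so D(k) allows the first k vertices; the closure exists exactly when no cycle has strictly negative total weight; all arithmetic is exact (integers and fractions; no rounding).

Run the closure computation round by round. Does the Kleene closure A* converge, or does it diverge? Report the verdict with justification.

D(0):
  [0, ∞, 0, ∞]
  [∞, 0, ∞, ∞]
  [∞, -3, 0, -5]
  [-4, 1, ∞, 0]
D(1):
  [0, ∞, 0, ∞]
  [∞, 0, ∞, ∞]
  [∞, -3, 0, -5]
  [-4, 1, -4, 0]
D(2):
  [0, ∞, 0, ∞]
  [∞, 0, ∞, ∞]
  [∞, -3, 0, -5]
  [-4, 1, -4, 0]
Detection: at round 3, diagonal entry (3, 3) turns strictly negative.
Key observation: the cycle 3->0->2->3 has total weight (-4) + 0 + (-5), which is strictly negative.
Answer: DIVERGES — negative cycle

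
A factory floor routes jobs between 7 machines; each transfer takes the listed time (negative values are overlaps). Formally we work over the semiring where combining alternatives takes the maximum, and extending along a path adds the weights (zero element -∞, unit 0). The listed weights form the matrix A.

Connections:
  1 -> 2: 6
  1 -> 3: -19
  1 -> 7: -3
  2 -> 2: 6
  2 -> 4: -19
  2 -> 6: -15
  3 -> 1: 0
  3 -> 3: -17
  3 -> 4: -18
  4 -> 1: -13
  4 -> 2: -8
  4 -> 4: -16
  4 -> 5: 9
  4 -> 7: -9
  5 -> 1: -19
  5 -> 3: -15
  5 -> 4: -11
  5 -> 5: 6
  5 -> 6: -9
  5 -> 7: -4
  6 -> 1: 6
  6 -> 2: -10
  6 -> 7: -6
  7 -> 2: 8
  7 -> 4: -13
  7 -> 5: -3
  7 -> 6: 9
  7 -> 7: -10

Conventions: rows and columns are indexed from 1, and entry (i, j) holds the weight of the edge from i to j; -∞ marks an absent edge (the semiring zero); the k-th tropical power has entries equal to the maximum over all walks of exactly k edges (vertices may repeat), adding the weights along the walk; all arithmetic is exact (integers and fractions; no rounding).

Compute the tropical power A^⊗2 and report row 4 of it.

A^⊗2:
  [-19, 12, -36, -13, -6, 6, -13]
  [-9, 12, -∞, -13, -10, -9, -21]
  [-17, 6, -19, -34, -9, -∞, -3]
  [-10, -1, -6, -2, 15, 0, 5]
  [-3, 4, -9, -5, 12, 5, 2]
  [-∞, 12, -13, -19, -9, 3, 3]
  [15, 14, -18, -11, 3, -1, 3]
Answer: row 4 of A^⊗2 = [-10, -1, -6, -2, 15, 0, 5]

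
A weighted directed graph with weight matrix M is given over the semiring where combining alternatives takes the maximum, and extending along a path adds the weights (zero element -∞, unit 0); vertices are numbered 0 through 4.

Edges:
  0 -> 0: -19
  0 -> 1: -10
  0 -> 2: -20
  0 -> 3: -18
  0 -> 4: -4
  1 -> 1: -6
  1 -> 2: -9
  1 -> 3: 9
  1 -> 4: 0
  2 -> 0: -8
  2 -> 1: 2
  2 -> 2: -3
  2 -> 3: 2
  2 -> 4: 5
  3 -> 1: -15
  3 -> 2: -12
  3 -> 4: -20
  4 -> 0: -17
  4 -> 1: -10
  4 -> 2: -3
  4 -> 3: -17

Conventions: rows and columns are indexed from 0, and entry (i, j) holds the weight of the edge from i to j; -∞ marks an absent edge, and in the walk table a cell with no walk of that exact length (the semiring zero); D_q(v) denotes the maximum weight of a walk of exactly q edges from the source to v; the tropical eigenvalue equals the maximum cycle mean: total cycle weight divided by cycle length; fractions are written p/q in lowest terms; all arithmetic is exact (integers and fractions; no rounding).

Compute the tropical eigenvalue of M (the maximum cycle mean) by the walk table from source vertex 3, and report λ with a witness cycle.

q=0: [-∞, -∞, -∞, 0, -∞]
q=1: [-∞, -15, -12, -∞, -20]
q=2: [-20, -10, -15, -6, -7]
q=3: [-23, -13, -10, -1, -10]
q=4: [-18, -8, -13, -4, -5]
q=5: [-21, -11, -8, 1, -8]
Optimal cycle mean attained by: cycle 2->4->2, total 5 + (-3), length 2.
Answer: λ = 1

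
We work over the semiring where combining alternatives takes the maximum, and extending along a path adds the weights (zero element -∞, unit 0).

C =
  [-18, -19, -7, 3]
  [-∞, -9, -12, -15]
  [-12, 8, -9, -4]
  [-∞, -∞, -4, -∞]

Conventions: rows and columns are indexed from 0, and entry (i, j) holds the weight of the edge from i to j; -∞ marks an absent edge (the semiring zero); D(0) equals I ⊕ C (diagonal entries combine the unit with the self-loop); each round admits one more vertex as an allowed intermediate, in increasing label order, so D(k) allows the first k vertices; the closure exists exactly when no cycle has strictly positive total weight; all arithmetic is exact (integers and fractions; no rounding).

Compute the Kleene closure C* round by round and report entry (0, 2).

D(0):
  [0, -19, -7, 3]
  [-∞, 0, -12, -15]
  [-12, 8, 0, -4]
  [-∞, -∞, -4, 0]
D(1):
  [0, -19, -7, 3]
  [-∞, 0, -12, -15]
  [-12, 8, 0, -4]
  [-∞, -∞, -4, 0]
D(2):
  [0, -19, -7, 3]
  [-∞, 0, -12, -15]
  [-12, 8, 0, -4]
  [-∞, -∞, -4, 0]
D(3):
  [0, 1, -7, 3]
  [-24, 0, -12, -15]
  [-12, 8, 0, -4]
  [-16, 4, -4, 0]
D(4):
  [0, 7, -1, 3]
  [-24, 0, -12, -15]
  [-12, 8, 0, -4]
  [-16, 4, -4, 0]
Answer: C*[0][2] = -1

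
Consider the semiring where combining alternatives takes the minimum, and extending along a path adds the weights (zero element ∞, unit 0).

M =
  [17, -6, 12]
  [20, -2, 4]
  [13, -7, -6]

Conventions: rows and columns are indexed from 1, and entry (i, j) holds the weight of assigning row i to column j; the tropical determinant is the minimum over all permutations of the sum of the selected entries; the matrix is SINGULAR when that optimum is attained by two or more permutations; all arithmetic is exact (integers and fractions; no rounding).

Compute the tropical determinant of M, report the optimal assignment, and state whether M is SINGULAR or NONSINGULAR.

σ = (1, 2, 3): 17 + (-2) + (-6) = 9
σ = (1, 3, 2): 17 + 4 + (-7) = 14
σ = (2, 1, 3): (-6) + 20 + (-6) = 8
σ = (2, 3, 1): (-6) + 4 + 13 = 11
σ = (3, 1, 2): 12 + 20 + (-7) = 25
σ = (3, 2, 1): 12 + (-2) + 13 = 23
Optimal value attained by: σ = (2, 1, 3).
Answer: det⊕(M) = 8; verdict: NONSINGULAR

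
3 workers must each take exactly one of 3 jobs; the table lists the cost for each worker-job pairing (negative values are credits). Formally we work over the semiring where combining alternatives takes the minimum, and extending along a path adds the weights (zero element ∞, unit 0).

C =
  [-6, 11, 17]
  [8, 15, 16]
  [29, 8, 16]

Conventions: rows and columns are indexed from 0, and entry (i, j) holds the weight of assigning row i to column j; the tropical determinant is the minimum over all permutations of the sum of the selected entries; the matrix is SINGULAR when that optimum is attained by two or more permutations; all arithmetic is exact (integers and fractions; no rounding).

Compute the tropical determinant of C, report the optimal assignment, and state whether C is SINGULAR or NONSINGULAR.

σ = (0, 1, 2): (-6) + 15 + 16 = 25
σ = (0, 2, 1): (-6) + 16 + 8 = 18
σ = (1, 0, 2): 11 + 8 + 16 = 35
σ = (1, 2, 0): 11 + 16 + 29 = 56
σ = (2, 0, 1): 17 + 8 + 8 = 33
σ = (2, 1, 0): 17 + 15 + 29 = 61
Optimal value attained by: σ = (0, 2, 1).
Answer: det⊕(C) = 18; verdict: NONSINGULAR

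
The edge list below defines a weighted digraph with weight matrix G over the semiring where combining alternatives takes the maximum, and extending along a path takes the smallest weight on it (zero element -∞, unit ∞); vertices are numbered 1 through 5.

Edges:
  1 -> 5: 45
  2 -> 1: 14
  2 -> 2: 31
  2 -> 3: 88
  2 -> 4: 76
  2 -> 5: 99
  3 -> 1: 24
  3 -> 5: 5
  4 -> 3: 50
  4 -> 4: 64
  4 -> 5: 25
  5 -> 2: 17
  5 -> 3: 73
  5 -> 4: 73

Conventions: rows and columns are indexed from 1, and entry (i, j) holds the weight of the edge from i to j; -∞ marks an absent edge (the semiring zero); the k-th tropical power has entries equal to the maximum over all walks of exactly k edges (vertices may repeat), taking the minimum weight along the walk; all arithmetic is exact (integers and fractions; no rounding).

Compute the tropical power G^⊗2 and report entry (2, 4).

G^⊗2:
  [-∞, 17, 45, 45, -∞]
  [24, 31, 73, 73, 31]
  [-∞, 5, 5, 5, 24]
  [24, 17, 50, 64, 25]
  [24, 17, 50, 64, 25]
Key observation: the optimum is the walk 2->5->4, with weight 99 min 73 = 73.
Optimal value attained by: walk 2->5->4.
Answer: (G^⊗2)[2][4] = 73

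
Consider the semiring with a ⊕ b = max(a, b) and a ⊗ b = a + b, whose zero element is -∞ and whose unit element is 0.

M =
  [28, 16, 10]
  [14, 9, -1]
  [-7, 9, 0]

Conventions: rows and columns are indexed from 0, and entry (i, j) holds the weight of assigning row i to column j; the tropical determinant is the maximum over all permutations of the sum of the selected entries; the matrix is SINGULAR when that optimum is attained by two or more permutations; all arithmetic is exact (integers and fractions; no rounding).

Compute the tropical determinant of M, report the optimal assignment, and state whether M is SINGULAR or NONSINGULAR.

σ = (0, 1, 2): 28 + 9 + 0 = 37
σ = (0, 2, 1): 28 + (-1) + 9 = 36
σ = (1, 0, 2): 16 + 14 + 0 = 30
σ = (1, 2, 0): 16 + (-1) + (-7) = 8
σ = (2, 0, 1): 10 + 14 + 9 = 33
σ = (2, 1, 0): 10 + 9 + (-7) = 12
Optimal value attained by: σ = (0, 1, 2).
Answer: det⊕(M) = 37; verdict: NONSINGULAR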